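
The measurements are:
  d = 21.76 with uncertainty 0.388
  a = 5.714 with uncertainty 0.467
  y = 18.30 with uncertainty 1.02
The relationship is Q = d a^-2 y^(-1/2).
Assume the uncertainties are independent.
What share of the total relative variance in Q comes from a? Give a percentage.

96.1%

(δQ/Q)² = (1·δd/d)² + (-2·δa/a)² + (−½·δy/y)²
  d term: (1×0.0178)² = 0.000318
  a term: (-2×0.0817)² = 0.0267
  y term: (-0.5×0.0557)² = 0.000777
Total = 0.0278. Share from a = 0.0267/0.0278 = 0.961.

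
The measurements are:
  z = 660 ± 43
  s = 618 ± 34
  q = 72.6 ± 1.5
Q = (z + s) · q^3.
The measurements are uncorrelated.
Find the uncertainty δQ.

3.69e+07

Let u = z + s = 1280. δu = √(δz² + δs²) = √(1850 + 1160) = 54.8, so δu/u = 0.0429.
Q is then a monomial in u, q:
δQ/Q = √((δu/u)² + (3·δq/q)²) = √(0.00184 + 0.00384) = 0.0754
Q = 4.89e+08, so δQ = 0.0754 × 4.89e+08 = 3.69e+07.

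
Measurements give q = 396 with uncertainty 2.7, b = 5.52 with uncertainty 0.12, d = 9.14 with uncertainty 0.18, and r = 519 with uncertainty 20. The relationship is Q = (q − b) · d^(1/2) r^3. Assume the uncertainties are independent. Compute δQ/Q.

Let u = q − b = 390. δu = √(δq² + δb²) = √(7.29 + 0.0144) = 2.70, so δu/u = 0.00692.
Q is then a monomial in u, d, r:
δQ/Q = √((δu/u)² + (½·δd/d)² + (3·δr/r)²) = √(4.79e-05 + 9.7e-05 + 0.0134) = 0.116

0.116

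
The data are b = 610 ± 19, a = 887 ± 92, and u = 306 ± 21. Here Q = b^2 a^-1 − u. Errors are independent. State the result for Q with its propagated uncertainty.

114 ± 54.9

Let p = b^2·a^-1 = 420. δp/p = √((2·δb/b)² + (-1·δa/a)²) = √(0.00388 + 0.0108) = 0.121, so δp = 50.8.
Q = p − u: δQ = √(δp² + δu²) = √(2580 + 441) = 54.9
Q = 114.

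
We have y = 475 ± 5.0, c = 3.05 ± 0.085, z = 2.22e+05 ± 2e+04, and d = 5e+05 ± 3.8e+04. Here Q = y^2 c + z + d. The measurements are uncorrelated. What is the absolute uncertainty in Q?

Let p = y^2·c = 6.88e+05. δp/p = √((2·δy/y)² + (1·δc/c)²) = √(0.000443 + 0.000777) = 0.0349, so δp = 24000.
Q = p + z + d: δQ = √(δp² + δz² + δd²) = √(5.78e+08 + 4e+08 + 1.44e+09) = 49200

49200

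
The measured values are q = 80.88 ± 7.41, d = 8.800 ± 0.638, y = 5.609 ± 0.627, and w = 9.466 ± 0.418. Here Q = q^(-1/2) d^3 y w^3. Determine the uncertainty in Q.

1.02e+05

Since Q is a product/quotient, work with relative uncertainties:
  (−½·δq/q)² = (-0.5×0.0916)² = 0.00210;  (3·δd/d)² = (3×0.0725)² = 0.0473;  (1·δy/y)² = (1×0.112)² = 0.0125;  (3·δw/w)² = (3×0.0442)² = 0.0175
δQ/Q = √(0.0794) = 0.282
Q = 360500, so δQ = 0.282 × 360500 = 1.02e+05.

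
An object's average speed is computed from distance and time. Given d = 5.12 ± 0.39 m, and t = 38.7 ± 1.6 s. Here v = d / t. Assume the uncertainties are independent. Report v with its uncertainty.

Relative error in a monomial: (δv/v)² = Σ (nᵢ · δxᵢ/xᵢ)².
  (1·δd/d)² = (1×0.0762)² = 0.00580;  (-1·δt/t)² = (-1×0.0413)² = 0.00171
δv/v = √(0.00751) = 0.0867
v = 0.132 m/s, so δv = 0.0867 × 0.132 = 0.0115 m/s.

0.132 ± 0.0115 m/s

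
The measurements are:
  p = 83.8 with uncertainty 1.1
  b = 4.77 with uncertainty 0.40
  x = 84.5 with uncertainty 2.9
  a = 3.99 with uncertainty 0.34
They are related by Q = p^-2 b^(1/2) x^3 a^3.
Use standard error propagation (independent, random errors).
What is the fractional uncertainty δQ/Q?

0.280

Q is a product of powers, so relative uncertainties combine in quadrature:
  (-2·δp/p)² = (-2×0.0131)² = 0.000689;  (½·δb/b)² = (0.5×0.0839)² = 0.00176;  (3·δx/x)² = (3×0.0343)² = 0.0106;  (3·δa/a)² = (3×0.0852)² = 0.0654
δQ/Q = √(0.0784) = 0.280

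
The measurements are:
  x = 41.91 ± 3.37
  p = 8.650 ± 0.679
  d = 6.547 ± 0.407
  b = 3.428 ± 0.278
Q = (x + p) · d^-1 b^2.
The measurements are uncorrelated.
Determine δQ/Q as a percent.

Let u = x + p = 50.56. δu = √(δx² + δp²) = √(11.4 + 0.461) = 3.44, so δu/u = 0.0680.
Q is then a monomial in u, d, b:
δQ/Q = √((δu/u)² + (-1·δd/d)² + (2·δb/b)²) = √(0.00462 + 0.00386 + 0.0263) = 0.187

18.7%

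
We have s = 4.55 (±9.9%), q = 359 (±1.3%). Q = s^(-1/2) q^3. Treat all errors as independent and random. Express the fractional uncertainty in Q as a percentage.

Each factor contributes (exponent × relative error)² to (δQ/Q)²:
  (−½·δs/s)² = (-0.5×0.0990)² = 0.00245;  (3·δq/q)² = (3×0.0130)² = 0.00152
δQ/Q = √(0.00397) = 0.0630

6.30%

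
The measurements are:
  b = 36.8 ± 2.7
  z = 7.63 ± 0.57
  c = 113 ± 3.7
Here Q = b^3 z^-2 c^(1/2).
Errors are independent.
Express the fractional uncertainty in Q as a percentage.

26.7%

Products/powers → add relative errors in quadrature, weighted by exponent:
  (3·δb/b)² = (3×0.0734)² = 0.0484;  (-2·δz/z)² = (-2×0.0747)² = 0.0223;  (½·δc/c)² = (0.5×0.0327)² = 0.000268
δQ/Q = √(0.0710) = 0.267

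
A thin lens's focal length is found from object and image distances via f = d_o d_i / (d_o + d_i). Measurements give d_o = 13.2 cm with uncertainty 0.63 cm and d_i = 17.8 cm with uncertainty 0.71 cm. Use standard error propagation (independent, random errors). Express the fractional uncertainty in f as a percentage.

3.22%

∂f/∂d_o = (d_i/(d_o+d_i))² = 0.330;  ∂f/∂d_i = (d_o/(d_o+d_i))² = 0.181
δf = √((∂f/∂d_o · δd_o)² + (∂f/∂d_i · δd_i)²) = √(0.0431 + 0.0166) = 0.244 cm
f = 7.58 cm, so δf/f = 0.244/7.58 = 0.0322.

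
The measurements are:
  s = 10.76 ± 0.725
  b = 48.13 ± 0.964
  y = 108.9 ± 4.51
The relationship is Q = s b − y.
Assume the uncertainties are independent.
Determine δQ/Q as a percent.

8.97%

Let p = s·b = 517.9. δp/p = √((1·δs/s)² + (1·δb/b)²) = √(0.00454 + 0.000401) = 0.0703, so δp = 36.4.
Q = p − y: δQ = √(δp² + δy²) = √(1330 + 20.3) = 36.7
Q = 409.0, so δQ/Q = 36.7/409.0 = 0.0897.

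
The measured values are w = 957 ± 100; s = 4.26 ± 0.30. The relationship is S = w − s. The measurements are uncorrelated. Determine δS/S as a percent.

10.5%

Each term contributes (cᵢ δxᵢ)² to (δS)²:
  (δw)² = 10000;  (δs)² = 0.0900
δS = √(10000) = 100
S = 953, so δS/S = 100/953 = 0.105.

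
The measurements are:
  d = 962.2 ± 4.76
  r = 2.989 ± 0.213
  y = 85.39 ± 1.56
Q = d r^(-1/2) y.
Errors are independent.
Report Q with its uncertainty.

47520 ± 1920

Since Q is a product/quotient, work with relative uncertainties:
  (1·δd/d)² = (1×0.00495)² = 2.45e-05;  (−½·δr/r)² = (-0.5×0.0713)² = 0.00127;  (1·δy/y)² = (1×0.0183)² = 0.000334
δQ/Q = √(0.00163) = 0.0403
Q = 47520, so δQ = 0.0403 × 47520 = 1920.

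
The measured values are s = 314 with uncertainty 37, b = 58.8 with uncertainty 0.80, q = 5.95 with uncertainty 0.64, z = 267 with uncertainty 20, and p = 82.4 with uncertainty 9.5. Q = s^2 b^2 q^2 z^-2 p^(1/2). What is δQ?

5.5e+05

Products/powers → add relative errors in quadrature, weighted by exponent:
  (2·δs/s)² = (2×0.118)² = 0.0555;  (2·δb/b)² = (2×0.0136)² = 0.000740;  (2·δq/q)² = (2×0.108)² = 0.0463;  (-2·δz/z)² = (-2×0.0749)² = 0.0224;  (½·δp/p)² = (0.5×0.115)² = 0.00332
δQ/Q = √(0.128) = 0.358
Q = 1.54e+06, so δQ = 0.358 × 1.54e+06 = 5.5e+05.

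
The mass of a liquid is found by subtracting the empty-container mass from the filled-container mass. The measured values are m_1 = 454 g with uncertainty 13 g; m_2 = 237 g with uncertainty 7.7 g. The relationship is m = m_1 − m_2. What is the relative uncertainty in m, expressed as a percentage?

Absolute uncertainties add in quadrature for a linear combination:
  (δm_1)² = 169;  (δm_2)² = 59.3
δm = √(228) = 15.1 g
m = 217 g, so δm/m = 15.1/217 = 0.0696.

6.96%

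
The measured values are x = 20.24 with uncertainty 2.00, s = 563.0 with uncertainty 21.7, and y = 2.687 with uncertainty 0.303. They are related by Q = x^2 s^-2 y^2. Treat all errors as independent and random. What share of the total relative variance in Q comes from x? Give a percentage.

40.7%

(δQ/Q)² = (2·δx/x)² + (-2·δs/s)² + (2·δy/y)²
  x term: (2×0.0988)² = 0.0391
  s term: (-2×0.0385)² = 0.00594
  y term: (2×0.113)² = 0.0509
Total = 0.0959. Share from x = 0.0391/0.0959 = 0.407.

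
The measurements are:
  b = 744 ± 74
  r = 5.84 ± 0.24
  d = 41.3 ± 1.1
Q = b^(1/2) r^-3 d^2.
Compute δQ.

Relative error in a monomial: (δQ/Q)² = Σ (nᵢ · δxᵢ/xᵢ)².
  (½·δb/b)² = (0.5×0.0995)² = 0.00247;  (-3·δr/r)² = (-3×0.0411)² = 0.0152;  (2·δd/d)² = (2×0.0266)² = 0.00284
δQ/Q = √(0.0205) = 0.143
Q = 234, so δQ = 0.143 × 234 = 33.5.

33.5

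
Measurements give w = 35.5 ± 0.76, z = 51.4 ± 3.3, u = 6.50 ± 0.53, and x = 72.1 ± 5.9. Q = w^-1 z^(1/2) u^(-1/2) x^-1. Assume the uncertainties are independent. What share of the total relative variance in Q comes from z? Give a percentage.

(δQ/Q)² = (-1·δw/w)² + (½·δz/z)² + (−½·δu/u)² + (-1·δx/x)²
  w term: (-1×0.0214)² = 0.000458
  z term: (0.5×0.0642)² = 0.00103
  u term: (-0.5×0.0815)² = 0.00166
  x term: (-1×0.0818)² = 0.00670
Total = 0.00985. Share from z = 0.00103/0.00985 = 0.105.

10.5%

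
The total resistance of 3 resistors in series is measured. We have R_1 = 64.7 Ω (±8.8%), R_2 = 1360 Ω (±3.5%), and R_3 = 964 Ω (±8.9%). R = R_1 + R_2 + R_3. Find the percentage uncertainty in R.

4.11%

Each term contributes (cᵢ δxᵢ)² to (δR)²:
  (δR_1)² = 32.4;  (δR_2)² = 2270;  (δR_3)² = 7360
δR = √(9660) = 98.3 Ω
R = 2390 Ω, so δR/R = 98.3/2390 = 0.0411.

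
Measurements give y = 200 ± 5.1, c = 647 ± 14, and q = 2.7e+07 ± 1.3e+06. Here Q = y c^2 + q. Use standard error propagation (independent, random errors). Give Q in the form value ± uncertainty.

(1.11 ± 0.0440) × 10^8

Let p = y·c^2 = 8.37e+07. δp/p = √((1·δy/y)² + (2·δc/c)²) = √(0.000650 + 0.00187) = 0.0502, so δp = 4.21e+06.
Q = p + q: δQ = √(δp² + δq²) = √(1.77e+13 + 1.69e+12) = 4.4e+06
Q = 1.11e+08.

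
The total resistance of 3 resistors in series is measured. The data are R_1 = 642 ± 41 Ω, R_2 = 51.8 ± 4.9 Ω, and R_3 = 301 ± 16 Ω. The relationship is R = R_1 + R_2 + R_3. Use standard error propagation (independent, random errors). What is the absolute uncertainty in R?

R is a linear combination, so absolute uncertainties add in quadrature:
  (δR_1)² = 1680;  (δR_2)² = 24.0;  (δR_3)² = 256
δR = √(1960) = 44.3 Ω

44.3 Ω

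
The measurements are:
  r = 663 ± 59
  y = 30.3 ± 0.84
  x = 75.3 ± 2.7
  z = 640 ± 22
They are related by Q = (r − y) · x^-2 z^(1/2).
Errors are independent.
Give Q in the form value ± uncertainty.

2.82 ± 0.336

Let u = r − y = 633. δu = √(δr² + δy²) = √(3480 + 0.706) = 59.0, so δu/u = 0.0933.
Q is then a monomial in u, x, z:
δQ/Q = √((δu/u)² + (-2·δx/x)² + (½·δz/z)²) = √(0.00870 + 0.00514 + 0.000295) = 0.119
Q = 2.82, so δQ = 0.119 × 2.82 = 0.336.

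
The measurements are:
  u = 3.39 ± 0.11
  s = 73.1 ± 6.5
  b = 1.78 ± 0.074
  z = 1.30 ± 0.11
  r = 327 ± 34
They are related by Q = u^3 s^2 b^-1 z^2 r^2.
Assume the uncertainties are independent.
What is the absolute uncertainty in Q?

7.16e+09

For a monomial Q ∝ u^3, s^2, b^-1, z^2, r^2, fractional errors add in quadrature:
  (3·δu/u)² = (3×0.0324)² = 0.00948;  (2·δs/s)² = (2×0.0889)² = 0.0316;  (-1·δb/b)² = (-1×0.0416)² = 0.00173;  (2·δz/z)² = (2×0.0846)² = 0.0286;  (2·δr/r)² = (2×0.104)² = 0.0432
δQ/Q = √(0.115) = 0.339
Q = 2.11e+10, so δQ = 0.339 × 2.11e+10 = 7.16e+09.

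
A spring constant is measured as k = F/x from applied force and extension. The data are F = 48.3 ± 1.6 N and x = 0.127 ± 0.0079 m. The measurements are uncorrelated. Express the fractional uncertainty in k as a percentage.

k is a product of powers, so relative uncertainties combine in quadrature:
  (1·δF/F)² = (1×0.0331)² = 0.00110;  (-1·δx/x)² = (-1×0.0622)² = 0.00387
δk/k = √(0.00497) = 0.0705

7.05%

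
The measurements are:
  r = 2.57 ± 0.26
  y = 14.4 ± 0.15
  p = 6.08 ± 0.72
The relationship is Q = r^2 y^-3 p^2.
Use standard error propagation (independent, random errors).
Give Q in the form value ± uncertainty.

0.0818 ± 0.0256

For a monomial Q ∝ r^2, y^-3, p^2, fractional errors add in quadrature:
  (2·δr/r)² = (2×0.101)² = 0.0409;  (-3·δy/y)² = (-3×0.0104)² = 0.000977;  (2·δp/p)² = (2×0.118)² = 0.0561
δQ/Q = √(0.0980) = 0.313
Q = 0.0818, so δQ = 0.313 × 0.0818 = 0.0256.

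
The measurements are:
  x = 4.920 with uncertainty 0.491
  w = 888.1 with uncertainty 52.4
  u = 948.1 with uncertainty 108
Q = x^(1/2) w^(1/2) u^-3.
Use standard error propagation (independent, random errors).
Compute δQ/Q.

0.347

Products/powers → add relative errors in quadrature, weighted by exponent:
  (½·δx/x)² = (0.5×0.0998)² = 0.00249;  (½·δw/w)² = (0.5×0.0590)² = 0.000870;  (-3·δu/u)² = (-3×0.114)² = 0.117
δQ/Q = √(0.120) = 0.347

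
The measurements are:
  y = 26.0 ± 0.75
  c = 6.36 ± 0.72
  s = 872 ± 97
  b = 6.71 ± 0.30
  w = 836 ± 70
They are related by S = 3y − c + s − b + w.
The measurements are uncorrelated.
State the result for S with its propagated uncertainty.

1770 ± 120

Each term contributes (cᵢ δxᵢ)² to (δS)²:
  (3·δy)² = 5.06;  (δc)² = 0.518;  (δs)² = 9410;  (δb)² = 0.0900;  (δw)² = 4900
δS = √(14300) = 120
S = 1770.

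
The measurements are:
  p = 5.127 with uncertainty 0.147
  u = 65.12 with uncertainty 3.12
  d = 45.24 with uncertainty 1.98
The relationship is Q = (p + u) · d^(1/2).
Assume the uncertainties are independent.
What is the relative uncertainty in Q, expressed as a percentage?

4.96%

Let w = p + u = 70.25. δw = √(δp² + δu²) = √(0.0216 + 9.73) = 3.12, so δw/w = 0.0445.
Q is then a monomial in w, d:
δQ/Q = √((δw/w)² + (½·δd/d)²) = √(0.00198 + 0.000479) = 0.0496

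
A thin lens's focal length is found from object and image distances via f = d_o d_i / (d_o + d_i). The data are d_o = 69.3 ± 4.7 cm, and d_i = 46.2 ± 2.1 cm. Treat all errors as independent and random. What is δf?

∂f/∂d_o = (d_i/(d_o+d_i))² = 0.160;  ∂f/∂d_i = (d_o/(d_o+d_i))² = 0.360
δf = √((∂f/∂d_o · δd_o)² + (∂f/∂d_i · δd_i)²) = √(0.566 + 0.572) = 1.07 cm

1.07 cm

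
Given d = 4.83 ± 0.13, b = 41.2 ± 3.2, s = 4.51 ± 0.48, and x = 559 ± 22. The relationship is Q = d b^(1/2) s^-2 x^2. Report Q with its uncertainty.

Relative error in a monomial: (δQ/Q)² = Σ (nᵢ · δxᵢ/xᵢ)².
  (1·δd/d)² = (1×0.0269)² = 0.000724;  (½·δb/b)² = (0.5×0.0777)² = 0.00151;  (-2·δs/s)² = (-2×0.106)² = 0.0453;  (2·δx/x)² = (2×0.0394)² = 0.00620
δQ/Q = √(0.0537) = 0.232
Q = 4.76e+05, so δQ = 0.232 × 4.76e+05 = 1.1e+05.

(4.76 ± 1.10) × 10^5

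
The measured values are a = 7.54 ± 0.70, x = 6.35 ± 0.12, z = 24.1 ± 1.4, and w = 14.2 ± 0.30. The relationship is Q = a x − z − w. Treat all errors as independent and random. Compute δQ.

4.76

Let p = a·x = 47.9. δp/p = √((1·δa/a)² + (1·δx/x)²) = √(0.00862 + 0.000357) = 0.0947, so δp = 4.54.
Q = p − z − w: δQ = √(δp² + δz² + δw²) = √(20.6 + 1.96 + 0.0900) = 4.76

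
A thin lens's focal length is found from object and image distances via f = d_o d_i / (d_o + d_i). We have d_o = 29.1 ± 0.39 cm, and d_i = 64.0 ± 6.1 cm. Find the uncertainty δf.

0.624 cm

∂f/∂d_o = (d_i/(d_o+d_i))² = 0.473;  ∂f/∂d_i = (d_o/(d_o+d_i))² = 0.0977
δf = √((∂f/∂d_o · δd_o)² + (∂f/∂d_i · δd_i)²) = √(0.0340 + 0.355) = 0.624 cm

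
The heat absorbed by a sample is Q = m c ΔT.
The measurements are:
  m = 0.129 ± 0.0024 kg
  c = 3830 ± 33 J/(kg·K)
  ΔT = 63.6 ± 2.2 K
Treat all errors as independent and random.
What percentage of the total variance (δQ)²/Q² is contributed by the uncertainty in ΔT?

74.0%

(δQ/Q)² = (1·δm/m)² + (1·δc/c)² + (1·δΔT/ΔT)²
  m term: (1×0.0186)² = 0.000346
  c term: (1×0.00862)² = 7.42e-05
  ΔT term: (1×0.0346)² = 0.00120
Total = 0.00162. Share from ΔT = 0.00120/0.00162 = 0.740.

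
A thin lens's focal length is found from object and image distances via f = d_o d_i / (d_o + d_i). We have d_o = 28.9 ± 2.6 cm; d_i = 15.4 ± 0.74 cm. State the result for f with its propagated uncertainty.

∂f/∂d_o = (d_i/(d_o+d_i))² = 0.121;  ∂f/∂d_i = (d_o/(d_o+d_i))² = 0.426
δf = √((∂f/∂d_o · δd_o)² + (∂f/∂d_i · δd_i)²) = √(0.0987 + 0.0992) = 0.445 cm
f = 10.0 cm.

10.0 ± 0.445 cm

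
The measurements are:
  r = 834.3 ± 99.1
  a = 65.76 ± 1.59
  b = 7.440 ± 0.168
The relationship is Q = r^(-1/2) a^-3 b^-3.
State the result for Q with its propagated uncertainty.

Since Q is a product/quotient, work with relative uncertainties:
  (−½·δr/r)² = (-0.5×0.119)² = 0.00353;  (-3·δa/a)² = (-3×0.0242)² = 0.00526;  (-3·δb/b)² = (-3×0.0226)² = 0.00459
δQ/Q = √(0.0134) = 0.116
Q = 2.956e-10, so δQ = 0.116 × 2.956e-10 = 3.42e-11.

(2.956 ± 0.342) × 10^-10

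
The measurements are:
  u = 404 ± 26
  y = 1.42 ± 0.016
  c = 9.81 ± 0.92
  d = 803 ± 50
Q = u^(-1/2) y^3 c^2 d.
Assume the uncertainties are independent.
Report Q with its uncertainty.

11000 ± 2240

Each factor contributes (exponent × relative error)² to (δQ/Q)²:
  (−½·δu/u)² = (-0.5×0.0644)² = 0.00104;  (3·δy/y)² = (3×0.0113)² = 0.00114;  (2·δc/c)² = (2×0.0938)² = 0.0352;  (1·δd/d)² = (1×0.0623)² = 0.00388
δQ/Q = √(0.0412) = 0.203
Q = 11000, so δQ = 0.203 × 11000 = 2240.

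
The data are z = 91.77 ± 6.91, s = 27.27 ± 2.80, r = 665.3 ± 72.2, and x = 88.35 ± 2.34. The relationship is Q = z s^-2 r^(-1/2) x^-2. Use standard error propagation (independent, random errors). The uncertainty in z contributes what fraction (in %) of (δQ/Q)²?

(δQ/Q)² = (1·δz/z)² + (-2·δs/s)² + (−½·δr/r)² + (-2·δx/x)²
  z term: (1×0.0753)² = 0.00567
  s term: (-2×0.103)² = 0.0422
  r term: (-0.5×0.109)² = 0.00294
  x term: (-2×0.0265)² = 0.00281
Total = 0.0536. Share from z = 0.00567/0.0536 = 0.106.

10.6%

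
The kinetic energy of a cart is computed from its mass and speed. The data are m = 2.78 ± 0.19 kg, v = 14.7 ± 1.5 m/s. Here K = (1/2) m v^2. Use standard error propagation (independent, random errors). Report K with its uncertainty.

Each factor contributes (exponent × relative error)² to (δK/K)²:
  (1·δm/m)² = (1×0.0683)² = 0.00467;  (2·δv/v)² = (2×0.102)² = 0.0416
δK/K = √(0.0463) = 0.215
K = 300 J, so δK = 0.215 × 300 = 64.6 J.

300 ± 64.6 J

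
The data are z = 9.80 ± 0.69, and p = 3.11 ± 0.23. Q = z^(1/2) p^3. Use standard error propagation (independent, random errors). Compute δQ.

21.2

Since Q is a product/quotient, work with relative uncertainties:
  (½·δz/z)² = (0.5×0.0704)² = 0.00124;  (3·δp/p)² = (3×0.0740)² = 0.0492
δQ/Q = √(0.0505) = 0.225
Q = 94.2, so δQ = 0.225 × 94.2 = 21.2.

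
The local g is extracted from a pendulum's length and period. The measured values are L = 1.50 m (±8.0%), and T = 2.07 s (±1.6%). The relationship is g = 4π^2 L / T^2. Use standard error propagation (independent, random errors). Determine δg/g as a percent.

g is a product of powers, so relative uncertainties combine in quadrature:
  (1·δL/L)² = (1×0.0800)² = 0.00640;  (-2·δT/T)² = (-2×0.0160)² = 0.00102
δg/g = √(0.00742) = 0.0862

8.62%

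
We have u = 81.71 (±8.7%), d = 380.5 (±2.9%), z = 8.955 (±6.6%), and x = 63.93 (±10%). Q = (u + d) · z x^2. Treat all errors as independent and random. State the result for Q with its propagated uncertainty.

Let w = u + d = 462.2. δw = √(δu² + δd²) = √(50.5 + 122) = 13.1, so δw/w = 0.0284.
Q is then a monomial in w, z, x:
δQ/Q = √((δw/w)² + (1·δz/z)² + (2·δx/x)²) = √(0.000806 + 0.00436 + 0.0400) = 0.213
Q = 1.692e+07, so δQ = 0.213 × 1.692e+07 = 3.6e+06.

(1.692 ± 0.360) × 10^7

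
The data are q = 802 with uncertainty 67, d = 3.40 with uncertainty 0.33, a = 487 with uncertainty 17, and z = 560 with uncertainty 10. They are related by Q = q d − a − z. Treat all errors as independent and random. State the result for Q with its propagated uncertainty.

1680 ± 350

Let p = q·d = 2730. δp/p = √((1·δq/q)² + (1·δd/d)²) = √(0.00698 + 0.00942) = 0.128, so δp = 349.
Q = p − a − z: δQ = √(δp² + δa² + δz²) = √(1.22e+05 + 289 + 100) = 350
Q = 1680.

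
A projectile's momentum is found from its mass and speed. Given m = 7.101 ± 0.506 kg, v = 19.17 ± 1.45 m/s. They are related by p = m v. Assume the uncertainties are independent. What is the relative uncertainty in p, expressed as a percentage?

Each factor contributes (exponent × relative error)² to (δp/p)²:
  (1·δm/m)² = (1×0.0713)² = 0.00508;  (1·δv/v)² = (1×0.0756)² = 0.00572
δp/p = √(0.0108) = 0.104

10.4%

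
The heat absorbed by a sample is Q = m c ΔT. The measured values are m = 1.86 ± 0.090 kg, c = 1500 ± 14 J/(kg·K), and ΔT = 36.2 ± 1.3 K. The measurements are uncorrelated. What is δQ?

6160 J

Q is a product of powers, so relative uncertainties combine in quadrature:
  (1·δm/m)² = (1×0.0484)² = 0.00234;  (1·δc/c)² = (1×0.00933)² = 8.71e-05;  (1·δΔT/ΔT)² = (1×0.0359)² = 0.00129
δQ/Q = √(0.00372) = 0.0610
Q = 1.01e+05 J, so δQ = 0.0610 × 1.01e+05 = 6160 J.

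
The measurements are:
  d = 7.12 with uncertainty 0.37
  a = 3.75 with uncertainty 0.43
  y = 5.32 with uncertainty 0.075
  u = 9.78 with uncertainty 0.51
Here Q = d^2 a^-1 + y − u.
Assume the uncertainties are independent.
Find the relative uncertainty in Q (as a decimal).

Let p = d^2·a^-1 = 13.5. δp/p = √((2·δd/d)² + (-1·δa/a)²) = √(0.0108 + 0.0131) = 0.155, so δp = 2.09.
Q = p + y − u: δQ = √(δp² + δy² + δu²) = √(4.38 + 0.00562 + 0.260) = 2.15
Q = 9.06, so δQ/Q = 2.15/9.06 = 0.238.

0.238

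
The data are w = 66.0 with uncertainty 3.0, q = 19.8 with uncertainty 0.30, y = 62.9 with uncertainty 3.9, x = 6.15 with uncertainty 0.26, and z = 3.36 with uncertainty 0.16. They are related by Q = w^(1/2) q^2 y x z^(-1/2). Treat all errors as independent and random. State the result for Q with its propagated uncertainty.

Since Q is a product/quotient, work with relative uncertainties:
  (½·δw/w)² = (0.5×0.0455)² = 0.000517;  (2·δq/q)² = (2×0.0152)² = 0.000918;  (1·δy/y)² = (1×0.0620)² = 0.00384;  (1·δx/x)² = (1×0.0423)² = 0.00179;  (−½·δz/z)² = (-0.5×0.0476)² = 0.000567
δQ/Q = √(0.00763) = 0.0874
Q = 6.72e+05, so δQ = 0.0874 × 6.72e+05 = 58700.

(6.72 ± 0.587) × 10^5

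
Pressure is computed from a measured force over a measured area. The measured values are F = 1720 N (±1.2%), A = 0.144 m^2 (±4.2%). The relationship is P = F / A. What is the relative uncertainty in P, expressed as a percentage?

Since P is a product/quotient, work with relative uncertainties:
  (1·δF/F)² = (1×0.0120)² = 0.000144;  (-1·δA/A)² = (-1×0.0420)² = 0.00176
δP/P = √(0.00191) = 0.0437

4.37%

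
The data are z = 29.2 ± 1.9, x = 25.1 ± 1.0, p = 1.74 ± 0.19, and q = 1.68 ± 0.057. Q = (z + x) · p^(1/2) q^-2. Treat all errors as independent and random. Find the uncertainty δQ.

Let u = z + x = 54.3. δu = √(δz² + δx²) = √(3.61 + 1.00) = 2.15, so δu/u = 0.0395.
Q is then a monomial in u, p, q:
δQ/Q = √((δu/u)² + (½·δp/p)² + (-2·δq/q)²) = √(0.00156 + 0.00298 + 0.00460) = 0.0957
Q = 25.4, so δQ = 0.0957 × 25.4 = 2.43.

2.43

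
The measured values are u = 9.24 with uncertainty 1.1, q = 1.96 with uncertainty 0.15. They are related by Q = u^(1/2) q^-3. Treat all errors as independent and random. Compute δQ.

0.0958

Products/powers → add relative errors in quadrature, weighted by exponent:
  (½·δu/u)² = (0.5×0.119)² = 0.00354;  (-3·δq/q)² = (-3×0.0765)² = 0.0527
δQ/Q = √(0.0563) = 0.237
Q = 0.404, so δQ = 0.237 × 0.404 = 0.0958.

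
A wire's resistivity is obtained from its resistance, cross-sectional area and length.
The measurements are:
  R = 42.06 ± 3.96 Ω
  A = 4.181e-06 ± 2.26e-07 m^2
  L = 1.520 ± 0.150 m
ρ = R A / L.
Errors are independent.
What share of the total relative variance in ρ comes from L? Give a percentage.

(δρ/ρ)² = (1·δR/R)² + (1·δA/A)² + (-1·δL/L)²
  R term: (1×0.0942)² = 0.00886
  A term: (1×0.0541)² = 0.00292
  L term: (-1×0.0987)² = 0.00974
Total = 0.0215. Share from L = 0.00974/0.0215 = 0.452.

45.2%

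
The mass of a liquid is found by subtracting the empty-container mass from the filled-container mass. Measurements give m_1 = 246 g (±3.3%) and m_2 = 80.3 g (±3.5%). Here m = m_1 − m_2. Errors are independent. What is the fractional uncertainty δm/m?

Sums and differences: (δm)² = Σ (cᵢ δxᵢ)².
  (δm_1)² = 65.9;  (δm_2)² = 7.90
δm = √(73.8) = 8.59 g
m = 166 g, so δm/m = 8.59/166 = 0.0518.

0.0518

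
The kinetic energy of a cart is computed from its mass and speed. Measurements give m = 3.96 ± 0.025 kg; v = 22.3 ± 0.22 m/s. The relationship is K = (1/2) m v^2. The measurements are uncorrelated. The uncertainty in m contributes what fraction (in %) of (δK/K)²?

(δK/K)² = (1·δm/m)² + (2·δv/v)²
  m term: (1×0.00631)² = 3.99e-05
  v term: (2×0.00987)² = 0.000389
Total = 0.000429. Share from m = 3.99e-05/0.000429 = 0.0929.

9.29%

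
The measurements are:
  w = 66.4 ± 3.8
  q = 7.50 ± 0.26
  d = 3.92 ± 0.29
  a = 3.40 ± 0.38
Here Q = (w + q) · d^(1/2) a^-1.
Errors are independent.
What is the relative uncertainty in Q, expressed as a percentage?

Let u = w + q = 73.9. δu = √(δw² + δq²) = √(14.4 + 0.0676) = 3.81, so δu/u = 0.0515.
Q is then a monomial in u, d, a:
δQ/Q = √((δu/u)² + (½·δd/d)² + (-1·δa/a)²) = √(0.00266 + 0.00137 + 0.0125) = 0.129

12.9%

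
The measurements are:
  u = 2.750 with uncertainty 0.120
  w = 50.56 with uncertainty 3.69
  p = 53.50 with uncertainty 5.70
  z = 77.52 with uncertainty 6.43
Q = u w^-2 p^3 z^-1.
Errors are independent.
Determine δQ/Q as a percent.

36.4%

Relative error in a monomial: (δQ/Q)² = Σ (nᵢ · δxᵢ/xᵢ)².
  (1·δu/u)² = (1×0.0436)² = 0.00190;  (-2·δw/w)² = (-2×0.0730)² = 0.0213;  (3·δp/p)² = (3×0.107)² = 0.102;  (-1·δz/z)² = (-1×0.0829)² = 0.00688
δQ/Q = √(0.132) = 0.364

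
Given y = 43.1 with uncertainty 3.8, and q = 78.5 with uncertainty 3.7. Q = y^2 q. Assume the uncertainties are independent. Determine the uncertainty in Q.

26600

For a monomial Q ∝ y^2, q, fractional errors add in quadrature:
  (2·δy/y)² = (2×0.0882)² = 0.0311;  (1·δq/q)² = (1×0.0471)² = 0.00222
δQ/Q = √(0.0333) = 0.183
Q = 1.46e+05, so δQ = 0.183 × 1.46e+05 = 26600.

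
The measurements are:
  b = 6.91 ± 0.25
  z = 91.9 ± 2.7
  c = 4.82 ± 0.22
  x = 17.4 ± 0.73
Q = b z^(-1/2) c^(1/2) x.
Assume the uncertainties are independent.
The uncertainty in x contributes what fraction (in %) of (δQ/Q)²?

46.2%

(δQ/Q)² = (1·δb/b)² + (−½·δz/z)² + (½·δc/c)² + (1·δx/x)²
  b term: (1×0.0362)² = 0.00131
  z term: (-0.5×0.0294)² = 0.000216
  c term: (0.5×0.0456)² = 0.000521
  x term: (1×0.0420)² = 0.00176
Total = 0.00381. Share from x = 0.00176/0.00381 = 0.462.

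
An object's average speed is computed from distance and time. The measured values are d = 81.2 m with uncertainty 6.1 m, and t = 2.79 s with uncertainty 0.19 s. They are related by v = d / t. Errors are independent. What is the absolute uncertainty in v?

2.95 m/s

Since v is a product/quotient, work with relative uncertainties:
  (1·δd/d)² = (1×0.0751)² = 0.00564;  (-1·δt/t)² = (-1×0.0681)² = 0.00464
δv/v = √(0.0103) = 0.101
v = 29.1 m/s, so δv = 0.101 × 29.1 = 2.95 m/s.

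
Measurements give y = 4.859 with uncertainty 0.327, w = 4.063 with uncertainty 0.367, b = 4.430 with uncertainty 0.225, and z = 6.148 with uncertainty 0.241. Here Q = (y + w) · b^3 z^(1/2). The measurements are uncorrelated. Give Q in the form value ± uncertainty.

1923 ± 314

Let u = y + w = 8.922. δu = √(δy² + δw²) = √(0.107 + 0.135) = 0.492, so δu/u = 0.0551.
Q is then a monomial in u, b, z:
δQ/Q = √((δu/u)² + (3·δb/b)² + (½·δz/z)²) = √(0.00304 + 0.0232 + 0.000384) = 0.163
Q = 1923, so δQ = 0.163 × 1923 = 314.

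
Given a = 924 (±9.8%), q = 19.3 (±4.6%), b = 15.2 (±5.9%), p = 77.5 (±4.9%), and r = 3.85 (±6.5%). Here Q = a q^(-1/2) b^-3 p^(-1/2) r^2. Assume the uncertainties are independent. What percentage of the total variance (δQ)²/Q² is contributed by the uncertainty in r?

(δQ/Q)² = (1·δa/a)² + (−½·δq/q)² + (-3·δb/b)² + (−½·δp/p)² + (2·δr/r)²
  a term: (1×0.0980)² = 0.00960
  q term: (-0.5×0.0460)² = 0.000529
  b term: (-3×0.0590)² = 0.0313
  p term: (-0.5×0.0490)² = 0.000600
  r term: (2×0.0650)² = 0.0169
Total = 0.0590. Share from r = 0.0169/0.0590 = 0.287.

28.7%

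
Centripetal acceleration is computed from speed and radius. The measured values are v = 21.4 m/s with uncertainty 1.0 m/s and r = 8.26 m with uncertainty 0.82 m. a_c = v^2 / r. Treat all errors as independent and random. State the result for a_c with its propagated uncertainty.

Products/powers → add relative errors in quadrature, weighted by exponent:
  (2·δv/v)² = (2×0.0467)² = 0.00873;  (-1·δr/r)² = (-1×0.0993)² = 0.00986
δa_c/a_c = √(0.0186) = 0.136
a_c = 55.4 m/s^2, so δa_c = 0.136 × 55.4 = 7.56 m/s^2.

55.4 ± 7.56 m/s^2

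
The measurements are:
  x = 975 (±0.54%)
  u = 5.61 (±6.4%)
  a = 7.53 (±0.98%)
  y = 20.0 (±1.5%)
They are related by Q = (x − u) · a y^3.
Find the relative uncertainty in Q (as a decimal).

Let w = x − u = 969. δw = √(δx² + δu²) = √(27.7 + 0.129) = 5.28, so δw/w = 0.00544.
Q is then a monomial in w, a, y:
δQ/Q = √((δw/w)² + (1·δa/a)² + (3·δy/y)²) = √(2.96e-05 + 9.6e-05 + 0.00202) = 0.0464

0.0464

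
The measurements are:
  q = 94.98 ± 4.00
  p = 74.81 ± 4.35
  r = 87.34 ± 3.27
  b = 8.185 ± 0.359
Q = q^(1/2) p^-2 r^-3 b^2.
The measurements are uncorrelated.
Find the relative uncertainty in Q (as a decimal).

Relative error in a monomial: (δQ/Q)² = Σ (nᵢ · δxᵢ/xᵢ)².
  (½·δq/q)² = (0.5×0.0421)² = 0.000443;  (-2·δp/p)² = (-2×0.0581)² = 0.0135;  (-3·δr/r)² = (-3×0.0374)² = 0.0126;  (2·δb/b)² = (2×0.0439)² = 0.00770
δQ/Q = √(0.0343) = 0.185

0.185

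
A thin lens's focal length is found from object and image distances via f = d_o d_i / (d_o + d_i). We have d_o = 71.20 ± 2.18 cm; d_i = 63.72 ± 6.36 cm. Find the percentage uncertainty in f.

∂f/∂d_o = (d_i/(d_o+d_i))² = 0.223;  ∂f/∂d_i = (d_o/(d_o+d_i))² = 0.278
δf = √((∂f/∂d_o · δd_o)² + (∂f/∂d_i · δd_i)²) = √(0.236 + 3.14) = 1.84 cm
f = 33.63 cm, so δf/f = 1.84/33.63 = 0.0546.

5.46%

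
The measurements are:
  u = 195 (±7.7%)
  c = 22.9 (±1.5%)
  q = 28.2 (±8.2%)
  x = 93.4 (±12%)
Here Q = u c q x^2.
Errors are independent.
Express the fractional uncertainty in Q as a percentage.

26.5%

Q is a product of powers, so relative uncertainties combine in quadrature:
  (1·δu/u)² = (1×0.0770)² = 0.00593;  (1·δc/c)² = (1×0.0150)² = 0.000225;  (1·δq/q)² = (1×0.0820)² = 0.00672;  (2·δx/x)² = (2×0.120)² = 0.0576
δQ/Q = √(0.0705) = 0.265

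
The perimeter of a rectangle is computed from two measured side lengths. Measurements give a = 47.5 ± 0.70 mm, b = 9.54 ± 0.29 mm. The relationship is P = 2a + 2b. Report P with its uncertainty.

114 ± 1.52 mm

For a sum/difference, combine absolute errors in quadrature:
  (2·δa)² = 1.96;  (2·δb)² = 0.336
δP = √(2.30) = 1.52 mm
P = 114 mm.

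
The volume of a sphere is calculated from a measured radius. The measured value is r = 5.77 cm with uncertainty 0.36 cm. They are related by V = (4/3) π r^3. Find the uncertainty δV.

151 cm^3

Relative error in a monomial: (δV/V)² = Σ (nᵢ · δxᵢ/xᵢ)².
  (3·δr/r)² = (3×0.0624)² = 0.0350
δV/V = √(0.0350) = 0.187
V = 805 cm^3, so δV = 0.187 × 805 = 151 cm^3.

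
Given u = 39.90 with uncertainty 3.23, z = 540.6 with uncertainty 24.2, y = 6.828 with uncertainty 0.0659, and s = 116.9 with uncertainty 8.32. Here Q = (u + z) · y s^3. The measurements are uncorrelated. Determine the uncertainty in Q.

Let w = u + z = 580.5. δw = √(δu² + δz²) = √(10.4 + 586) = 24.4, so δw/w = 0.0421.
Q is then a monomial in w, y, s:
δQ/Q = √((δw/w)² + (1·δy/y)² + (3·δs/s)²) = √(0.00177 + 9.32e-05 + 0.0456) = 0.218
Q = 6.332e+09, so δQ = 0.218 × 6.332e+09 = 1.38e+09.

1.38e+09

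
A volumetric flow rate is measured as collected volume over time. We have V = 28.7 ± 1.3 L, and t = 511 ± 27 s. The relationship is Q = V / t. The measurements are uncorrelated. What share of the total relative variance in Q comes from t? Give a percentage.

57.6%

(δQ/Q)² = (1·δV/V)² + (-1·δt/t)²
  V term: (1×0.0453)² = 0.00205
  t term: (-1×0.0528)² = 0.00279
Total = 0.00484. Share from t = 0.00279/0.00484 = 0.576.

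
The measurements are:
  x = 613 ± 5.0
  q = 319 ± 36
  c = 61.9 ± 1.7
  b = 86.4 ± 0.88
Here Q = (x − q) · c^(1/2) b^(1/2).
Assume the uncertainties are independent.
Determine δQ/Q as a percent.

Let u = x − q = 294. δu = √(δx² + δq²) = √(25.0 + 1300) = 36.3, so δu/u = 0.124.
Q is then a monomial in u, c, b:
δQ/Q = √((δu/u)² + (½·δc/c)² + (½·δb/b)²) = √(0.0153 + 0.000189 + 2.59e-05) = 0.124

12.4%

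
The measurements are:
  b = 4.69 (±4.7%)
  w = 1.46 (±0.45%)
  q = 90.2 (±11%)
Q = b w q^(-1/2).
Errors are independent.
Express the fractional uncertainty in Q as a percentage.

Since Q is a product/quotient, work with relative uncertainties:
  (1·δb/b)² = (1×0.0470)² = 0.00221;  (1·δw/w)² = (1×0.00450)² = 2.03e-05;  (−½·δq/q)² = (-0.5×0.110)² = 0.00302
δQ/Q = √(0.00525) = 0.0725

7.25%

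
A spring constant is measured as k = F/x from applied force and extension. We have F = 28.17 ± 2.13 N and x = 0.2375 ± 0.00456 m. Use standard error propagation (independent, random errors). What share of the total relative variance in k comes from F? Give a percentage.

93.9%

(δk/k)² = (1·δF/F)² + (-1·δx/x)²
  F term: (1×0.0756)² = 0.00572
  x term: (-1×0.0192)² = 0.000369
Total = 0.00609. Share from F = 0.00572/0.00609 = 0.939.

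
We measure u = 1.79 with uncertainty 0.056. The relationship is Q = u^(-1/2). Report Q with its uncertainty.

0.747 ± 0.0117

Since Q is a product/quotient, work with relative uncertainties:
  (−½·δu/u)² = (-0.5×0.0313)² = 0.000245
δQ/Q = √(0.000245) = 0.0156
Q = 0.747, so δQ = 0.0156 × 0.747 = 0.0117.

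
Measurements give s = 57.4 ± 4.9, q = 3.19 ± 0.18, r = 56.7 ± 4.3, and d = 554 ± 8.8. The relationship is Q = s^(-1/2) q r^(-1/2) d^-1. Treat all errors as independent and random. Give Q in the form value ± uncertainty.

(1.01 ± 0.0826) × 10^-4

For a monomial Q ∝ s^(-1/2), q, r^(-1/2), d^-1, fractional errors add in quadrature:
  (−½·δs/s)² = (-0.5×0.0854)² = 0.00182;  (1·δq/q)² = (1×0.0564)² = 0.00318;  (−½·δr/r)² = (-0.5×0.0758)² = 0.00144;  (-1·δd/d)² = (-1×0.0159)² = 0.000252
δQ/Q = √(0.00670) = 0.0818
Q = 0.000101, so δQ = 0.0818 × 0.000101 = 8.26e-06.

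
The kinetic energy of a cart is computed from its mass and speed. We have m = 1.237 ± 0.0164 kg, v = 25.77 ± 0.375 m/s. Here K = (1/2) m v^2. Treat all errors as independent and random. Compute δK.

For a monomial K ∝ m, v^2, fractional errors add in quadrature:
  (1·δm/m)² = (1×0.0133)² = 0.000176;  (2·δv/v)² = (2×0.0146)² = 0.000847
δK/K = √(0.00102) = 0.0320
K = 410.7 J, so δK = 0.0320 × 410.7 = 13.1 J.

13.1 J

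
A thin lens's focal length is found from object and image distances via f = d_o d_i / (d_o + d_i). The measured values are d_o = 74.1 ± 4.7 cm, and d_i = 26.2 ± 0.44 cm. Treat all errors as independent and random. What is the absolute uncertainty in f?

0.401 cm

∂f/∂d_o = (d_i/(d_o+d_i))² = 0.0682;  ∂f/∂d_i = (d_o/(d_o+d_i))² = 0.546
δf = √((∂f/∂d_o · δd_o)² + (∂f/∂d_i · δd_i)²) = √(0.103 + 0.0577) = 0.401 cm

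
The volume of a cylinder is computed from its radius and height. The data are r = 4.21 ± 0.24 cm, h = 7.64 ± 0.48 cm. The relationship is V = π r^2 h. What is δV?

Relative error in a monomial: (δV/V)² = Σ (nᵢ · δxᵢ/xᵢ)².
  (2·δr/r)² = (2×0.0570)² = 0.0130;  (1·δh/h)² = (1×0.0628)² = 0.00395
δV/V = √(0.0169) = 0.130
V = 425 cm^3, so δV = 0.130 × 425 = 55.4 cm^3.

55.4 cm^3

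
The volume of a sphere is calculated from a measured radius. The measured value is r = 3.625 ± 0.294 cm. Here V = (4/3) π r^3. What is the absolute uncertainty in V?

48.5 cm^3

V ∝ r^3, so δV/V = |3| · δr/r = 3 × 0.0811 = 0.243.
V = 199.5 cm^3, so δV = 0.243 × 199.5 = 48.5 cm^3.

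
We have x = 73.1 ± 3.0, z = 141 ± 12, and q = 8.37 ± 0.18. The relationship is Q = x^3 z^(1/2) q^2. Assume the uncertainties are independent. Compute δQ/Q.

Products/powers → add relative errors in quadrature, weighted by exponent:
  (3·δx/x)² = (3×0.0410)² = 0.0152;  (½·δz/z)² = (0.5×0.0851)² = 0.00181;  (2·δq/q)² = (2×0.0215)² = 0.00185
δQ/Q = √(0.0188) = 0.137

0.137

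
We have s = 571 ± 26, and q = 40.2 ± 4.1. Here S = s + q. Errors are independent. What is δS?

26.3

S is a linear combination, so absolute uncertainties add in quadrature:
  (δs)² = 676;  (δq)² = 16.8
δS = √(693) = 26.3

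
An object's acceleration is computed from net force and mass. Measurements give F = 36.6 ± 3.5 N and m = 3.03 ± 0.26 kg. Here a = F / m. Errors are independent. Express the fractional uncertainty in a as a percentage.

12.8%

Relative error in a monomial: (δa/a)² = Σ (nᵢ · δxᵢ/xᵢ)².
  (1·δF/F)² = (1×0.0956)² = 0.00914;  (-1·δm/m)² = (-1×0.0858)² = 0.00736
δa/a = √(0.0165) = 0.128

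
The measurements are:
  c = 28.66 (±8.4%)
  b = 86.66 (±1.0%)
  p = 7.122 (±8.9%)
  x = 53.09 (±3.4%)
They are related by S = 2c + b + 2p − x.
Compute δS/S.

Absolute uncertainties add in quadrature for a linear combination:
  (2·δc)² = 23.2;  (δb)² = 0.751;  (2·δp)² = 1.61;  (δx)² = 3.26
δS = √(28.8) = 5.37
S = 105.1, so δS/S = 5.37/105.1 = 0.0510.

0.0510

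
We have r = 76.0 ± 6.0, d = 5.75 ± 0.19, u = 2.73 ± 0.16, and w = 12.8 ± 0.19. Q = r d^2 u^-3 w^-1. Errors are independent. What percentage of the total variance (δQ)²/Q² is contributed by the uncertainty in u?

74.1%

(δQ/Q)² = (1·δr/r)² + (2·δd/d)² + (-3·δu/u)² + (-1·δw/w)²
  r term: (1×0.0789)² = 0.00623
  d term: (2×0.0330)² = 0.00437
  u term: (-3×0.0586)² = 0.0309
  w term: (-1×0.0148)² = 0.000220
Total = 0.0417. Share from u = 0.0309/0.0417 = 0.741.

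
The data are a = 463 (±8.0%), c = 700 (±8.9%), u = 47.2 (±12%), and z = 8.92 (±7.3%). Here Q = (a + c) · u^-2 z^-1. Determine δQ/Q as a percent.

Let w = a + c = 1160. δw = √(δa² + δc²) = √(1370 + 3880) = 72.5, so δw/w = 0.0623.
Q is then a monomial in w, u, z:
δQ/Q = √((δw/w)² + (-2·δu/u)² + (-1·δz/z)²) = √(0.00388 + 0.0576 + 0.00533) = 0.258

25.8%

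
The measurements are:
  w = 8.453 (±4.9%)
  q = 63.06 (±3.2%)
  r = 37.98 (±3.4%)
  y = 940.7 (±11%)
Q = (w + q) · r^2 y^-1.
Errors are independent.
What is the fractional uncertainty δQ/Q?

Let u = w + q = 71.51. δu = √(δw² + δq²) = √(0.172 + 4.07) = 2.06, so δu/u = 0.0288.
Q is then a monomial in u, r, y:
δQ/Q = √((δu/u)² + (2·δr/r)² + (-1·δy/y)²) = √(0.000830 + 0.00462 + 0.0121) = 0.132

0.132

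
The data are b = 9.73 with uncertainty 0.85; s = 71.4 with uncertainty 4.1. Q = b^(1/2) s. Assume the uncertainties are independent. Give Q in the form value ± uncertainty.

Q is a product of powers, so relative uncertainties combine in quadrature:
  (½·δb/b)² = (0.5×0.0874)² = 0.00191;  (1·δs/s)² = (1×0.0574)² = 0.00330
δQ/Q = √(0.00521) = 0.0721
Q = 223, so δQ = 0.0721 × 223 = 16.1.

223 ± 16.1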